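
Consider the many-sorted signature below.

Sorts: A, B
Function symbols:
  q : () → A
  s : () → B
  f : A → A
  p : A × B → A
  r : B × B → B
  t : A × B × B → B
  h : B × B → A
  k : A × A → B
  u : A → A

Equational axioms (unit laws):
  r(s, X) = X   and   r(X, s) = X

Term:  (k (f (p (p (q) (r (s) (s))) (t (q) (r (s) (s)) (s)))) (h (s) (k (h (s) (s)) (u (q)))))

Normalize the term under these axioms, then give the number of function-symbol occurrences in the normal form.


size = 18

1. (k (f (p (p (q) (r (s) (s))) (t (q) (r (s) (s)) (s)))) (h (s) (k (h (s) (s)) (u (q)))))  →  (k (f (p (p (q) (s)) (t (q) (r (s) (s)) (s)))) (h (s) (k (h (s) (s)) (u (q)))))
2. (k (f (p (p (q) (s)) (t (q) (r (s) (s)) (s)))) (h (s) (k (h (s) (s)) (u (q)))))  →  (k (f (p (p (q) (s)) (t (q) (s) (s)))) (h (s) (k (h (s) (s)) (u (q)))))
normal form: (k (f (p (p (q) (s)) (t (q) (s) (s)))) (h (s) (k (h (s) (s)) (u (q)))))


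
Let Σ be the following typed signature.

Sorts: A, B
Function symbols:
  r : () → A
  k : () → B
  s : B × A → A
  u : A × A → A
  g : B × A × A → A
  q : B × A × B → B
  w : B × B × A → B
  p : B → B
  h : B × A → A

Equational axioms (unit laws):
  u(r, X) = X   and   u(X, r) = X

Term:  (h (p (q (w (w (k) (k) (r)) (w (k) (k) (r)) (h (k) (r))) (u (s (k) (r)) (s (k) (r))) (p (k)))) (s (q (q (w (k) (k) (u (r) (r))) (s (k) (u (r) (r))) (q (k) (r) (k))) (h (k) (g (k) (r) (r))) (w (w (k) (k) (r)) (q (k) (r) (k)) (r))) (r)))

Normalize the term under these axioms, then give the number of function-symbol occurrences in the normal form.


size = 55

1. (h (p (q (w (w (k) (k) (r)) (w (k) (k) (r)) (h (k) (r))) (u (s (k) (r)) (s (k) (r))) (p (k)))) (s (q (q (w (k) (k) (u (r) (r))) (s (k) (u (r) (r))) (q (k) (r) (k))) (h (k) (g (k) (r) (r))) (w (w (k) (k) (r)) (q (k) (r) (k)) (r))) (r)))  →  (h (p (q (w (w (k) (k) (r)) (w (k) (k) (r)) (h (k) (r))) (u (s (k) (r)) (s (k) (r))) (p (k)))) (s (q (q (w (k) (k) (r)) (s (k) (u (r) (r))) (q (k) (r) (k))) (h (k) (g (k) (r) (r))) (w (w (k) (k) (r)) (q (k) (r) (k)) (r))) (r)))
2. (h (p (q (w (w (k) (k) (r)) (w (k) (k) (r)) (h (k) (r))) (u (s (k) (r)) (s (k) (r))) (p (k)))) (s (q (q (w (k) (k) (r)) (s (k) (u (r) (r))) (q (k) (r) (k))) (h (k) (g (k) (r) (r))) (w (w (k) (k) (r)) (q (k) (r) (k)) (r))) (r)))  →  (h (p (q (w (w (k) (k) (r)) (w (k) (k) (r)) (h (k) (r))) (u (s (k) (r)) (s (k) (r))) (p (k)))) (s (q (q (w (k) (k) (r)) (s (k) (r)) (q (k) (r) (k))) (h (k) (g (k) (r) (r))) (w (w (k) (k) (r)) (q (k) (r) (k)) (r))) (r)))
normal form: (h (p (q (w (w (k) (k) (r)) (w (k) (k) (r)) (h (k) (r))) (u (s (k) (r)) (s (k) (r))) (p (k)))) (s (q (q (w (k) (k) (r)) (s (k) (r)) (q (k) (r) (k))) (h (k) (g (k) (r) (r))) (w (w (k) (k) (r)) (q (k) (r) (k)) (r))) (r)))


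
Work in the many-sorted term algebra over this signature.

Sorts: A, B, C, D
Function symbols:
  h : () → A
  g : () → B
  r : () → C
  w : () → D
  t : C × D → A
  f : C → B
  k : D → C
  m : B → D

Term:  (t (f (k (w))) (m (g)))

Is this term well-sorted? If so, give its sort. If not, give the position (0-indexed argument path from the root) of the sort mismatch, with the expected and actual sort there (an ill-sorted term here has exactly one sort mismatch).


ill-sorted at position [0]: expected C, got B

      (w) : D
    (k (w)) : C
  (f (k (w))) : B
    (g) : B
  (m (g)) : D
(t (f (k (w))) (m (g))) : ✗ arg 0 at [0] has sort B, expected C


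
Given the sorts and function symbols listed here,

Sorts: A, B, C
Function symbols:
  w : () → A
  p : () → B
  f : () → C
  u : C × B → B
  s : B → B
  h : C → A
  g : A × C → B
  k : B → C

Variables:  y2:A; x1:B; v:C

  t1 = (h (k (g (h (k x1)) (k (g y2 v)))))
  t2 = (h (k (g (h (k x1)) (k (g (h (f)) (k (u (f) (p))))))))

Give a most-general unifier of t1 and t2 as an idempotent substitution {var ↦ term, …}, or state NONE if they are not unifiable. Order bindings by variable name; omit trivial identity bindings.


{v ↦ (k (u (f) (p))), y2 ↦ (h (f))}


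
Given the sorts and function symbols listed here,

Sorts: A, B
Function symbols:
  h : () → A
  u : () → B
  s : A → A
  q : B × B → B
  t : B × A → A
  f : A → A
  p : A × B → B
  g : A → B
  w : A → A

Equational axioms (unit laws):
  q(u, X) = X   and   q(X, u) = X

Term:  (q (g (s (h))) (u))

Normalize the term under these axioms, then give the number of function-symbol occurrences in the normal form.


1. (q (g (s (h))) (u))  →  (g (s (h)))
normal form: (g (s (h)))

size = 3


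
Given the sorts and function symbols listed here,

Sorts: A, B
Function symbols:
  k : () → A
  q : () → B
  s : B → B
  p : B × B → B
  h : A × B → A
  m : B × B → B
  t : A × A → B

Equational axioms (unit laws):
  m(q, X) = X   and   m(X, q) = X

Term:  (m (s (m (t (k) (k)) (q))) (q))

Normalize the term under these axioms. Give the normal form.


1. (m (s (m (t (k) (k)) (q))) (q))  →  (s (m (t (k) (k)) (q)))
2. (s (m (t (k) (k)) (q)))  →  (s (t (k) (k)))

normal form = (s (t (k) (k)))


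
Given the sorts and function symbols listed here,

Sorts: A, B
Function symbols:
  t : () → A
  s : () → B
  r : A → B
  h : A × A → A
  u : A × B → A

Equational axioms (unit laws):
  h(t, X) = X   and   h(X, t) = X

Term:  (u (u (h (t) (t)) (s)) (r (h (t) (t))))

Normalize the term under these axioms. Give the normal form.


1. (u (u (h (t) (t)) (s)) (r (h (t) (t))))  →  (u (u (t) (s)) (r (h (t) (t))))
2. (u (u (t) (s)) (r (h (t) (t))))  →  (u (u (t) (s)) (r (t)))

normal form = (u (u (t) (s)) (r (t)))


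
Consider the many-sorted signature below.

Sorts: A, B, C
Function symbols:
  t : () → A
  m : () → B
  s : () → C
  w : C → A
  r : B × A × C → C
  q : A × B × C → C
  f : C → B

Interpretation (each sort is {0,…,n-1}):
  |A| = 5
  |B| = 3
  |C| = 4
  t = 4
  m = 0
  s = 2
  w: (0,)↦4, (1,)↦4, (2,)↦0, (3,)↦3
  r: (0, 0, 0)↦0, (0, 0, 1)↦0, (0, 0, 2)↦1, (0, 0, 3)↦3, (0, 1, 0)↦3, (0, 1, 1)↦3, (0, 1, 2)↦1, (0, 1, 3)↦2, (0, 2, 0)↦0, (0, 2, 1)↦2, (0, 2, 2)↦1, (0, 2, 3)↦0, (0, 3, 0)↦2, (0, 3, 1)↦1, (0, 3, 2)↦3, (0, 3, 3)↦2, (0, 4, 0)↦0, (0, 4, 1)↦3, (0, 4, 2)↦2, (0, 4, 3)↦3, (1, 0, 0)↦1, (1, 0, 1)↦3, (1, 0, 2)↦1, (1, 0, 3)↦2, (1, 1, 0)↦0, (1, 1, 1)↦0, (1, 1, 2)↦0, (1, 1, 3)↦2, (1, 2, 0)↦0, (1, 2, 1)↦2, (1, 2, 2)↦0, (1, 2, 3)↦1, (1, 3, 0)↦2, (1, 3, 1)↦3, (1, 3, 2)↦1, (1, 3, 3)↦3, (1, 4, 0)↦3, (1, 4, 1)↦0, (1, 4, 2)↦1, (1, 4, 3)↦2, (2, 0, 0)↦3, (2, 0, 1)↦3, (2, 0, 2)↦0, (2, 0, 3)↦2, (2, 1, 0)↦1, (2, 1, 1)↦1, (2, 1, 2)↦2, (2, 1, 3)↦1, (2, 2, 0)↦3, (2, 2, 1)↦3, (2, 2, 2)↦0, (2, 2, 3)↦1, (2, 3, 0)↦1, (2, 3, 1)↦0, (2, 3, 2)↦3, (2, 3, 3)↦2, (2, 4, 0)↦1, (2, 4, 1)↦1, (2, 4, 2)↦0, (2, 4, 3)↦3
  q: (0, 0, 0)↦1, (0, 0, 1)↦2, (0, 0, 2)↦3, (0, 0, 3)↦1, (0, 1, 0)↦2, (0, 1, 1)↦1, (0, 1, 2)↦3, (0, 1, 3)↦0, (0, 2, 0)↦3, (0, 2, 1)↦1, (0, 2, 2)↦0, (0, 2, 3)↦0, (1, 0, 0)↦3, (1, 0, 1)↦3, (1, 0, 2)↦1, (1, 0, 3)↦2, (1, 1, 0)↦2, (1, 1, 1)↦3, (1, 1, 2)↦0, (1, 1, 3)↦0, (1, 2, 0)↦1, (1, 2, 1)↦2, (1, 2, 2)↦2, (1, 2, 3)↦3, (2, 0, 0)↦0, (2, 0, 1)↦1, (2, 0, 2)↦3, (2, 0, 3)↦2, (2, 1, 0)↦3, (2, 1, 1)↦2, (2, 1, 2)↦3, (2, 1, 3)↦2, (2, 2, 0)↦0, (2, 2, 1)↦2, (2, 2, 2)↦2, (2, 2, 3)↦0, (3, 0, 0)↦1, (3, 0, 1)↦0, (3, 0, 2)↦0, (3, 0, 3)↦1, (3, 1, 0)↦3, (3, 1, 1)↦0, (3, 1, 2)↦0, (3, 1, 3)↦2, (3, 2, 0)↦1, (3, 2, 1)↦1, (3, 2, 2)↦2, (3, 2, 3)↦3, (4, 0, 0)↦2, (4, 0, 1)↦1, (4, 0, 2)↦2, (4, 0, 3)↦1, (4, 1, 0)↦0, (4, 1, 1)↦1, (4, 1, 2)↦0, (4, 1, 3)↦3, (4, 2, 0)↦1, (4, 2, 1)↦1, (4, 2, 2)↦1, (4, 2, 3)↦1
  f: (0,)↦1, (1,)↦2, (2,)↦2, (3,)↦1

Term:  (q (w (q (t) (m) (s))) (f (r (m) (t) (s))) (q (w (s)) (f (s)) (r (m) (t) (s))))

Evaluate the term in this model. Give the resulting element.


  t = 4
  m = 0
  s = 2
  (q (t) (m) (s)) = q(4, 0, 2) = 2
  (w (q (t) (m) (s))) = w(2,) = 0
  m = 0
  t = 4
  s = 2
  (r (m) (t) (s)) = r(0, 4, 2) = 2
  (f (r (m) (t) (s))) = f(2,) = 2
  s = 2
  (w (s)) = w(2,) = 0
  s = 2
  (f (s)) = f(2,) = 2
  m = 0
  t = 4
  s = 2
  (r (m) (t) (s)) = r(0, 4, 2) = 2
  (q (w (s)) (f (s)) (r (m) (t) (s))) = q(0, 2, 2) = 0
  (q (w (q (t) (m) (s))) (f (r (m) (t) (s))) (q (w (s)) (f (s)) (r (m) (t) (s)))) = q(0, 2, 0) = 3

value = 3


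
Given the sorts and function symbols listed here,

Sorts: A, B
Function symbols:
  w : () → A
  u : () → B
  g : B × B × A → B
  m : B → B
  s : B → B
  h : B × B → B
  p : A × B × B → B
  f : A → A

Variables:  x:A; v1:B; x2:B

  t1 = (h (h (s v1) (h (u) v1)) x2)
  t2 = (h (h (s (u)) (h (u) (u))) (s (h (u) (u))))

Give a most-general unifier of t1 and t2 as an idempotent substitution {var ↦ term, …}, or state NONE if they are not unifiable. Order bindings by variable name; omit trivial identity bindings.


{v1 ↦ (u), x2 ↦ (s (h (u) (u)))}


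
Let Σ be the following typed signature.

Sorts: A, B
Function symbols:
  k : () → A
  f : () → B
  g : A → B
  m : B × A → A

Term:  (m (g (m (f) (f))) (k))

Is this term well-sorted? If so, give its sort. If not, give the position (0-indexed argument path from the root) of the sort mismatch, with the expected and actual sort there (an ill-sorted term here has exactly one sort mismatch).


      (f) : B
      (f) : B
    (m (f) (f)) : ✗ arg 1 at [0, 0, 1] has sort B, expected A
  (k) : A

ill-sorted at position [0, 0, 1]: expected A, got B


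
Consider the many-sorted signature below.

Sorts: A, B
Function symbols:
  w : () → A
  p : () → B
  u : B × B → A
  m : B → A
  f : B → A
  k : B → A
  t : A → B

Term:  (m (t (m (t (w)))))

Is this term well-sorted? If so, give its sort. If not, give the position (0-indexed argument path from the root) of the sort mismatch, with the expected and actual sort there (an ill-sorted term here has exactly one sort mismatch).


        (w) : A
      (t (w)) : B
    (m (t (w))) : A
  (t (m (t (w)))) : B
(m (t (m (t (w))))) : A

well-sorted; sort = A


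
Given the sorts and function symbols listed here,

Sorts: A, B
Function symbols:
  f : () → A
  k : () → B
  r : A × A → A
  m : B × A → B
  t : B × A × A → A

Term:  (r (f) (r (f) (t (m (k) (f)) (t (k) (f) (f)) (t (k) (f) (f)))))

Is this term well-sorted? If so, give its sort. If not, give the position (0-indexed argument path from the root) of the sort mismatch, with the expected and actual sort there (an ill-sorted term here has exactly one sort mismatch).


  (f) : A
    (f) : A
        (k) : B
        (f) : A
      (m (k) (f)) : B
        (k) : B
        (f) : A
        (f) : A
      (t (k) (f) (f)) : A
        (k) : B
        (f) : A
        (f) : A
      (t (k) (f) (f)) : A
    (t (m (k) (f)) (t (k) (f) (f)) (t (k) (f) (f))) : A
  (r (f) (t (m (k) (f)) (t (k) (f) (f)) (t (k) (f) (f)))) : A
(r (f) (r (f) (t (m (k) (f)) (t (k) (f) (f)) (t (k) (f) (f))))) : A

well-sorted; sort = A


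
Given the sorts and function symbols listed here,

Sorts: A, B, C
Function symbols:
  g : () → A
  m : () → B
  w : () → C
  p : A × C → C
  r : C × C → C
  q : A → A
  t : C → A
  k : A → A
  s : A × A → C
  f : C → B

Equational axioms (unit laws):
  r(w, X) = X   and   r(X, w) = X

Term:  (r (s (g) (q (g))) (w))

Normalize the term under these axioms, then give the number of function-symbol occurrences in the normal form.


1. (r (s (g) (q (g))) (w))  →  (s (g) (q (g)))
normal form: (s (g) (q (g)))

size = 4


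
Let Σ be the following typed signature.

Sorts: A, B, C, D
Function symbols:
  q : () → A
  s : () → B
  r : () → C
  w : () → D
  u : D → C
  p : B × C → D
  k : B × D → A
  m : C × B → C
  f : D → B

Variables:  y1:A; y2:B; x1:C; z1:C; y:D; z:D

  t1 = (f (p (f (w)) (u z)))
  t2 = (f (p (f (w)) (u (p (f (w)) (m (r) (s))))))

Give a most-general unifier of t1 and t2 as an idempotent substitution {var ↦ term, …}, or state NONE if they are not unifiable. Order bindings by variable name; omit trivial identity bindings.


{z ↦ (p (f (w)) (m (r) (s)))}


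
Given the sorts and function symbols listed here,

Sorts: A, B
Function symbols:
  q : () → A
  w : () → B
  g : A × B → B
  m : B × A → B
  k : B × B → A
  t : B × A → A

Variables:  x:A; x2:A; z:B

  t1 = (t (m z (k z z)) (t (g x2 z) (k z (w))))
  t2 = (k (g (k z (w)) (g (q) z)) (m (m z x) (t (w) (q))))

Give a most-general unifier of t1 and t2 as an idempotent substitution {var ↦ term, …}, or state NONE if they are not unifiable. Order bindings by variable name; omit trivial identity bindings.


NONE (not unifiable)

head clash or occurs-check failure — not unifiable


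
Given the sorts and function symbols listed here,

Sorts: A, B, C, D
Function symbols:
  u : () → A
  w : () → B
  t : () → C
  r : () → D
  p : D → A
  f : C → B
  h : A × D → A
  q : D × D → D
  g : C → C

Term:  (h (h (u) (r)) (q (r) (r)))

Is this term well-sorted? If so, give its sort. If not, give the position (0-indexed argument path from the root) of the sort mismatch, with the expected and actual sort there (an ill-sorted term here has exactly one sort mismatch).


    (u) : A
    (r) : D
  (h (u) (r)) : A
    (r) : D
    (r) : D
  (q (r) (r)) : D
(h (h (u) (r)) (q (r) (r))) : A

well-sorted; sort = A


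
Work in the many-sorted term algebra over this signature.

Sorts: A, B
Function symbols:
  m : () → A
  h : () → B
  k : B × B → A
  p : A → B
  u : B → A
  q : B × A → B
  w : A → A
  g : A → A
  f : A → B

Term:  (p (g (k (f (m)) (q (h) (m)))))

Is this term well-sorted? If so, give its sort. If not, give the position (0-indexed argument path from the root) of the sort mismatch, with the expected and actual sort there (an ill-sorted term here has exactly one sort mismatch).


        (m) : A
      (f (m)) : B
        (h) : B
        (m) : A
      (q (h) (m)) : B
    (k (f (m)) (q (h) (m))) : A
  (g (k (f (m)) (q (h) (m)))) : A
(p (g (k (f (m)) (q (h) (m))))) : B

well-sorted; sort = B


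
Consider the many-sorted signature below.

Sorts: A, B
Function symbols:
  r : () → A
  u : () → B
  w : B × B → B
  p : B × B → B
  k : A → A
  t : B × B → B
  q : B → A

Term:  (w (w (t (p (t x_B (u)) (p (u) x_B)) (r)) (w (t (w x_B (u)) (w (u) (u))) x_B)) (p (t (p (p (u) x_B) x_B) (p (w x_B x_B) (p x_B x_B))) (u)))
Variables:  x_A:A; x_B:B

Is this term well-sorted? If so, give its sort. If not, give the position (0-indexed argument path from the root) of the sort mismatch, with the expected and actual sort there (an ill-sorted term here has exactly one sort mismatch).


ill-sorted at position [0, 0, 1]: expected B, got A

          x_B : B
          (u) : B
        (t x_B (u)) : B
          (u) : B
          x_B : B
        (p (u) x_B) : B
      (p (t x_B (u)) (p (u) x_B)) : B
      (r) : A
    (t (p (t x_B (u)) (p (u) x_B)) (r)) : ✗ arg 1 at [0, 0, 1] has sort A, expected B
          x_B : B
          (u) : B
        (w x_B (u)) : B
          (u) : B
          (u) : B
        (w (u) (u)) : B
      (t (w x_B (u)) (w (u) (u))) : B
      x_B : B
    (w (t (w x_B (u)) (w (u) (u))) x_B) : B
          (u) : B
          x_B : B
        (p (u) x_B) : B
        x_B : B
      (p (p (u) x_B) x_B) : B
          x_B : B
          x_B : B
        (w x_B x_B) : B
          x_B : B
          x_B : B
        (p x_B x_B) : B
      (p (w x_B x_B) (p x_B x_B)) : B
    (t (p (p (u) x_B) x_B) (p (w x_B x_B) (p x_B x_B))) : B
    (u) : B
  (p (t (p (p (u) x_B) x_B) (p (w x_B x_B) (p x_B x_B))) (u)) : B


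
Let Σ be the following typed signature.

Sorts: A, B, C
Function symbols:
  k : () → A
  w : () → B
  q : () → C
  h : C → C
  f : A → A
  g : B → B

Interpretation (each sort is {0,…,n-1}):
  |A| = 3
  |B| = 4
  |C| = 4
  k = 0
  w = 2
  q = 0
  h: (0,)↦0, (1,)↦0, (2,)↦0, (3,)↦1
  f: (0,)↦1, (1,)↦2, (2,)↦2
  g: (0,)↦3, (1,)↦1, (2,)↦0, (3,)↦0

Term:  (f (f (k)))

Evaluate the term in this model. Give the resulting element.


  k = 0
  (f (k)) = f(0,) = 1
  (f (f (k))) = f(1,) = 2

value = 2


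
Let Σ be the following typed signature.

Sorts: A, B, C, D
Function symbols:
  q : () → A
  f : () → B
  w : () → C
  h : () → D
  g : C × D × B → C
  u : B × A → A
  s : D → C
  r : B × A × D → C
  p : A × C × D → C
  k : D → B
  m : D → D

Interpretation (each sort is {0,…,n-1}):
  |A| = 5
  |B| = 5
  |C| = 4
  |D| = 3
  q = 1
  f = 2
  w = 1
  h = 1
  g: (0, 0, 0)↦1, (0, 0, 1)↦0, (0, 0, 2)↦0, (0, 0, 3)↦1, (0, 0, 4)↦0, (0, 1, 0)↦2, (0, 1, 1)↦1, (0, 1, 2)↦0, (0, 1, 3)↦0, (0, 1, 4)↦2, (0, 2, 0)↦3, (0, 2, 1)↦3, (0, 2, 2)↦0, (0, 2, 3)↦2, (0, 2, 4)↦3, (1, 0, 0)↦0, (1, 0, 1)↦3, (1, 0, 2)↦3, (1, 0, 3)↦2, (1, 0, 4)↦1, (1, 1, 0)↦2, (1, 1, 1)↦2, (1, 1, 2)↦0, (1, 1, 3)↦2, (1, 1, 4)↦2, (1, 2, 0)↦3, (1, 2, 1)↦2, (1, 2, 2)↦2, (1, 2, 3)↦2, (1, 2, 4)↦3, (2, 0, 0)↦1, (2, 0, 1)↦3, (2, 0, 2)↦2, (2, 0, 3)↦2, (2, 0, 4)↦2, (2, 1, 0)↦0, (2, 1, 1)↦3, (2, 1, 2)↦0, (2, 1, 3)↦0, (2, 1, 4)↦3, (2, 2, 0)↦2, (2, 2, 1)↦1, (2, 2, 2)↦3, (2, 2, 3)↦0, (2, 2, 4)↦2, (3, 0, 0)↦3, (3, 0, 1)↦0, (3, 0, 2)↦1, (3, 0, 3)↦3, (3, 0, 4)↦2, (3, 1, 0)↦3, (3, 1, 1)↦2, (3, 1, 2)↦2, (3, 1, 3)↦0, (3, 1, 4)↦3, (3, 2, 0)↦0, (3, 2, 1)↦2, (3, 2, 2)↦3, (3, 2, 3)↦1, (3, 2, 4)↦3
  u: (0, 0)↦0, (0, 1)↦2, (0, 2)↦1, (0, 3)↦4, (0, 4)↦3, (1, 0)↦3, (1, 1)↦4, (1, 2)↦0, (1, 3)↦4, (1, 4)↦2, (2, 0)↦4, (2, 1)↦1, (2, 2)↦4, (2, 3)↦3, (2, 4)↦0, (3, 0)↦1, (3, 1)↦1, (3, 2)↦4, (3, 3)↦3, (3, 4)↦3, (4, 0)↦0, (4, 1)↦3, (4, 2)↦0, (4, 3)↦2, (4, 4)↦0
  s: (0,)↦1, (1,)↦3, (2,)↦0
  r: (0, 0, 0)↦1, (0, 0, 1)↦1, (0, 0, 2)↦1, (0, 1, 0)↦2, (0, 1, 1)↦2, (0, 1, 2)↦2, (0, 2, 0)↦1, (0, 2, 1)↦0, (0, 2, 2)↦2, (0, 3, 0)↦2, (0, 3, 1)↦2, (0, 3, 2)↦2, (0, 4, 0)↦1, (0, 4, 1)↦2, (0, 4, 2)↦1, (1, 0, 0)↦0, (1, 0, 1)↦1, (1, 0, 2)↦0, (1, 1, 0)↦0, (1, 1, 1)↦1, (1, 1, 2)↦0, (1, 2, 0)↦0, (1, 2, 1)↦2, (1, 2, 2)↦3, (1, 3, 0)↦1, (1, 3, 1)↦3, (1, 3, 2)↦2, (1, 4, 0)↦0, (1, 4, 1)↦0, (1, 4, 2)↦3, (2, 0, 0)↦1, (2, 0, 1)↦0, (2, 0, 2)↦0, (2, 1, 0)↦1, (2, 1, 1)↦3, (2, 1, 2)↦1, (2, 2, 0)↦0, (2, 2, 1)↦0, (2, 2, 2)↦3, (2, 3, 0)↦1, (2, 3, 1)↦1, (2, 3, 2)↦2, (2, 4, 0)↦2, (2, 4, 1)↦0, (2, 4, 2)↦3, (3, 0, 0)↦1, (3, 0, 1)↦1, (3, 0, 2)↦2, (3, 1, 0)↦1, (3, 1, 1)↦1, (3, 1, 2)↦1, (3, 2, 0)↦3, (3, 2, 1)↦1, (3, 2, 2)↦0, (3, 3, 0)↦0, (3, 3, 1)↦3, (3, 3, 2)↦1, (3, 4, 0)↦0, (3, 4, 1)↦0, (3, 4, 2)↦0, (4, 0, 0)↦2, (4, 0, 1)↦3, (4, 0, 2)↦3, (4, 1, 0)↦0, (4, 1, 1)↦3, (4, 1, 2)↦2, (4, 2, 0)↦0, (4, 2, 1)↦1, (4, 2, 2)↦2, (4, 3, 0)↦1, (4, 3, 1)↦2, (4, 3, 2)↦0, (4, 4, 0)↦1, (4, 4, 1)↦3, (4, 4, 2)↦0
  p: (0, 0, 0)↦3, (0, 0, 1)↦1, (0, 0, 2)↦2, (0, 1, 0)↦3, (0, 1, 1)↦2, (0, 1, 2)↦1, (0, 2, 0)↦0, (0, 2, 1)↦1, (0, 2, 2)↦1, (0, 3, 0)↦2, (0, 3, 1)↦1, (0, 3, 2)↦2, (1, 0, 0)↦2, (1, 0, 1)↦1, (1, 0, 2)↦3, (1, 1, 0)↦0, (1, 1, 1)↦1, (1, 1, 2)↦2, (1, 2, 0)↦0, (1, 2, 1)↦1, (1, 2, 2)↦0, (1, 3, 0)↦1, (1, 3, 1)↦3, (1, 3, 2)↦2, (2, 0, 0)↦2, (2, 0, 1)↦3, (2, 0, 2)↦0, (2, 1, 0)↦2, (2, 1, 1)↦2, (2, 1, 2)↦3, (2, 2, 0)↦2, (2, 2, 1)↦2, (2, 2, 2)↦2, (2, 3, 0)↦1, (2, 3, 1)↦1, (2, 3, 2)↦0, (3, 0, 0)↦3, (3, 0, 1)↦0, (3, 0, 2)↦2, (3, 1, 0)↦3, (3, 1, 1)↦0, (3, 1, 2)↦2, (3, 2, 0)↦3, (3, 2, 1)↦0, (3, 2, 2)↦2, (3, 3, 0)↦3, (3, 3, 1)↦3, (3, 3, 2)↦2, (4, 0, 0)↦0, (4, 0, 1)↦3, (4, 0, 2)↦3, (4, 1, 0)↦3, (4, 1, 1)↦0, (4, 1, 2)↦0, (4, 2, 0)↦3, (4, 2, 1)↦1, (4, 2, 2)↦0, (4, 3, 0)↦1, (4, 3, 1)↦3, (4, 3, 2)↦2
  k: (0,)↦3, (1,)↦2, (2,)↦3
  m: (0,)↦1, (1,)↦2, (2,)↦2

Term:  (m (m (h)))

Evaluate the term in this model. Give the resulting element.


  h = 1
  (m (h)) = m(1,) = 2
  (m (m (h))) = m(2,) = 2

value = 2


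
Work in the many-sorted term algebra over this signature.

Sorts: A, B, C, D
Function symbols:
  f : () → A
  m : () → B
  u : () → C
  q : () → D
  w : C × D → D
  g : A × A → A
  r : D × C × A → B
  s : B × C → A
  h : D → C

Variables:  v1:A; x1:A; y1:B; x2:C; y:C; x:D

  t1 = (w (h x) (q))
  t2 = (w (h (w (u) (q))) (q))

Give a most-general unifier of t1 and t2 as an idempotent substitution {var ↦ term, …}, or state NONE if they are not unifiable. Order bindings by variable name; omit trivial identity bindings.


{x ↦ (w (u) (q))}


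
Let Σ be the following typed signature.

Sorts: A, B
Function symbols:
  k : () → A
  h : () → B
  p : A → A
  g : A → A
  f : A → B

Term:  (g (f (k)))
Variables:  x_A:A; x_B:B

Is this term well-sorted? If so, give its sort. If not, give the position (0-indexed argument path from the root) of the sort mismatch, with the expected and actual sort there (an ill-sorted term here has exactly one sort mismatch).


    (k) : A
  (f (k)) : B
(g (f (k))) : ✗ arg 0 at [0] has sort B, expected A

ill-sorted at position [0]: expected A, got B


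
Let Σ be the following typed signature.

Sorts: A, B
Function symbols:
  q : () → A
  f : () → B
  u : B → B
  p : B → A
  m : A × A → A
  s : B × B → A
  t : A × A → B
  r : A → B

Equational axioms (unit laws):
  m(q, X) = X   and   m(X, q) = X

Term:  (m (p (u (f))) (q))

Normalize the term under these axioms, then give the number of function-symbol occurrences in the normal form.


size = 3

1. (m (p (u (f))) (q))  →  (p (u (f)))
normal form: (p (u (f)))


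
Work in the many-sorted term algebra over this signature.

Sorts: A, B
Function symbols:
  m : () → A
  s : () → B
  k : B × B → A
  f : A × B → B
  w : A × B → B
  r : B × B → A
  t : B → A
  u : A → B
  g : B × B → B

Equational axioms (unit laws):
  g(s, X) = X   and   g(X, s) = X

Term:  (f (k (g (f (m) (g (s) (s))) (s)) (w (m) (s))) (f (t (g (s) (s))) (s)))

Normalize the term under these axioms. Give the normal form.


normal form = (f (k (f (m) (s)) (w (m) (s))) (f (t (s)) (s)))

1. (f (k (g (f (m) (g (s) (s))) (s)) (w (m) (s))) (f (t (g (s) (s))) (s)))  →  (f (k (f (m) (g (s) (s))) (w (m) (s))) (f (t (g (s) (s))) (s)))
2. (f (k (f (m) (g (s) (s))) (w (m) (s))) (f (t (g (s) (s))) (s)))  →  (f (k (f (m) (s)) (w (m) (s))) (f (t (g (s) (s))) (s)))
3. (f (k (f (m) (s)) (w (m) (s))) (f (t (g (s) (s))) (s)))  →  (f (k (f (m) (s)) (w (m) (s))) (f (t (s)) (s)))


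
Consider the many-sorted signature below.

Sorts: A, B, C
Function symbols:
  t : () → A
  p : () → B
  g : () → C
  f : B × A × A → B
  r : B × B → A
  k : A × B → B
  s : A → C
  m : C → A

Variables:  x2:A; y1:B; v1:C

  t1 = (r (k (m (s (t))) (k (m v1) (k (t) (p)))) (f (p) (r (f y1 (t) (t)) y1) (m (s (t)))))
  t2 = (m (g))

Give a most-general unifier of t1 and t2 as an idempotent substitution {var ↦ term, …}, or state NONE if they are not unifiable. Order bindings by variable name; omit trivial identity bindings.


NONE (not unifiable)

head clash or occurs-check failure — not unifiable


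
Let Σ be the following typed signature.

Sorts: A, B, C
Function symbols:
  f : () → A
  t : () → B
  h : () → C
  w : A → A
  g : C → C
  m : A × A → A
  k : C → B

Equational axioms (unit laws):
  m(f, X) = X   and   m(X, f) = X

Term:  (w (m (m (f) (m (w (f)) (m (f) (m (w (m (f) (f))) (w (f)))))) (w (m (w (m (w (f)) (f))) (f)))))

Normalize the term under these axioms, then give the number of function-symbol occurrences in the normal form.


1. (w (m (m (f) (m (w (f)) (m (f) (m (w (m (f) (f))) (w (f)))))) (w (m (w (m (w (f)) (f))) (f)))))  →  (w (m (m (w (f)) (m (f) (m (w (m (f) (f))) (w (f))))) (w (m (w (m (w (f)) (f))) (f)))))
2. (w (m (m (w (f)) (m (f) (m (w (m (f) (f))) (w (f))))) (w (m (w (m (w (f)) (f))) (f)))))  →  (w (m (m (w (f)) (m (w (m (f) (f))) (w (f)))) (w (m (w (m (w (f)) (f))) (f)))))
3. (w (m (m (w (f)) (m (w (m (f) (f))) (w (f)))) (w (m (w (m (w (f)) (f))) (f)))))  →  (w (m (m (w (f)) (m (w (f)) (w (f)))) (w (m (w (m (w (f)) (f))) (f)))))
4. (w (m (m (w (f)) (m (w (f)) (w (f)))) (w (m (w (m (w (f)) (f))) (f)))))  →  (w (m (m (w (f)) (m (w (f)) (w (f)))) (w (w (m (w (f)) (f))))))
5. (w (m (m (w (f)) (m (w (f)) (w (f)))) (w (w (m (w (f)) (f))))))  →  (w (m (m (w (f)) (m (w (f)) (w (f)))) (w (w (w (f))))))
normal form: (w (m (m (w (f)) (m (w (f)) (w (f)))) (w (w (w (f))))))

size = 14


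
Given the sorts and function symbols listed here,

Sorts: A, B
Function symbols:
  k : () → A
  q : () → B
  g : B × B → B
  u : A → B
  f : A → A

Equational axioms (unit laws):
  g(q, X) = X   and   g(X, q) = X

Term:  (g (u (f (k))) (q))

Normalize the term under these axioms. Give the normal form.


1. (g (u (f (k))) (q))  →  (u (f (k)))

normal form = (u (f (k)))


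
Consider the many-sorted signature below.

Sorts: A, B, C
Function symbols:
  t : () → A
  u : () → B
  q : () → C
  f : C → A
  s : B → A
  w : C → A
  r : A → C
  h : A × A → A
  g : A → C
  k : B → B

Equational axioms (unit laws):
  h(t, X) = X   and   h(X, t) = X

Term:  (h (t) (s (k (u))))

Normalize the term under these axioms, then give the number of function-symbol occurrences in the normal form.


1. (h (t) (s (k (u))))  →  (s (k (u)))
normal form: (s (k (u)))

size = 3


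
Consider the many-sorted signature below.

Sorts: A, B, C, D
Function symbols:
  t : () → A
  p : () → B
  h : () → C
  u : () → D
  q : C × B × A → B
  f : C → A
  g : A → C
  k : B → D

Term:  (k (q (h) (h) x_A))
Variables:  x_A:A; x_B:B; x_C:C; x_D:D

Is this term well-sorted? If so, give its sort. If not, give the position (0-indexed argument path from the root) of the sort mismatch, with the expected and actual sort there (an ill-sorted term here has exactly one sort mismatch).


    (h) : C
    (h) : C
    x_A : A
  (q (h) (h) x_A) : ✗ arg 1 at [0, 1] has sort C, expected B

ill-sorted at position [0, 1]: expected B, got C


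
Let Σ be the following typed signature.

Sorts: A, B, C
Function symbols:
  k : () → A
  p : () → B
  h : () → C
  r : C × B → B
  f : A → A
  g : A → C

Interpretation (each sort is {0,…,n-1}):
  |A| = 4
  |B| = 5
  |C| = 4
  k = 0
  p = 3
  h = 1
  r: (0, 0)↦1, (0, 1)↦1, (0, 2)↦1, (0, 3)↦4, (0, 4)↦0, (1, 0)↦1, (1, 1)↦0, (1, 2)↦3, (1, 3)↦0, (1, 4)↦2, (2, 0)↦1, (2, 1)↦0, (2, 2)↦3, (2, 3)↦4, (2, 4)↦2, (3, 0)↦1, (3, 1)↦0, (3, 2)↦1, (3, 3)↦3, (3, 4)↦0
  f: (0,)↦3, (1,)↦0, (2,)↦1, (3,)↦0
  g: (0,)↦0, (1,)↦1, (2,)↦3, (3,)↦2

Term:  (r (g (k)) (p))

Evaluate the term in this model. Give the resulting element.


value = 4

  k = 0
  (g (k)) = g(0,) = 0
  p = 3
  (r (g (k)) (p)) = r(0, 3) = 4


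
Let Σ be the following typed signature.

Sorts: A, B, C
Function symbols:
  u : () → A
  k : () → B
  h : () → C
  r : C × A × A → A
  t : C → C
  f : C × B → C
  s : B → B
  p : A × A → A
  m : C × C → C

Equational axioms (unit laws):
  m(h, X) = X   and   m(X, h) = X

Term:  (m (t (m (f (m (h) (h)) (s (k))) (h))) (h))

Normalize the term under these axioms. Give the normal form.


1. (m (t (m (f (m (h) (h)) (s (k))) (h))) (h))  →  (t (m (f (m (h) (h)) (s (k))) (h)))
2. (t (m (f (m (h) (h)) (s (k))) (h)))  →  (t (f (m (h) (h)) (s (k))))
3. (t (f (m (h) (h)) (s (k))))  →  (t (f (h) (s (k))))

normal form = (t (f (h) (s (k))))


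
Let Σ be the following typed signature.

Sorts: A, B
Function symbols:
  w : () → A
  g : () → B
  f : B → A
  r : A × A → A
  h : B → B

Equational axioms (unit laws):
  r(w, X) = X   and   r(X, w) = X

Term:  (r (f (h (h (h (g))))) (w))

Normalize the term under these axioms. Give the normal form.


1. (r (f (h (h (h (g))))) (w))  →  (f (h (h (h (g)))))

normal form = (f (h (h (h (g)))))


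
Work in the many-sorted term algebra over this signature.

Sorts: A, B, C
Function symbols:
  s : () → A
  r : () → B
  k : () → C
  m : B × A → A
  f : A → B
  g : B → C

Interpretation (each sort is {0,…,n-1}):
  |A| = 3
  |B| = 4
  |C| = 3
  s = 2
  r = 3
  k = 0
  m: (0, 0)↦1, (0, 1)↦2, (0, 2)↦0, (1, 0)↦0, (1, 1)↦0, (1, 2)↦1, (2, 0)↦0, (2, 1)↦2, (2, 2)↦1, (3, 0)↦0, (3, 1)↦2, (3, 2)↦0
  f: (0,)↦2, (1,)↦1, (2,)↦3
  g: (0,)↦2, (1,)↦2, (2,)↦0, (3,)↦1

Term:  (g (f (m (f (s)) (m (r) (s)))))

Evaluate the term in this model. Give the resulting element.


value = 0

  s = 2
  (f (s)) = f(2,) = 3
  r = 3
  s = 2
  (m (r) (s)) = m(3, 2) = 0
  (m (f (s)) (m (r) (s))) = m(3, 0) = 0
  (f (m (f (s)) (m (r) (s)))) = f(0,) = 2
  (g (f (m (f (s)) (m (r) (s))))) = g(2,) = 0


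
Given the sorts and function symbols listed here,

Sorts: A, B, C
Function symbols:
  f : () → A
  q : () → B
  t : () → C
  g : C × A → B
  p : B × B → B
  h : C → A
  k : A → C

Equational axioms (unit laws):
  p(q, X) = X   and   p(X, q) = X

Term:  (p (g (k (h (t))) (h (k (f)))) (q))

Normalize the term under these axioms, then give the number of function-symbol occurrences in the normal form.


1. (p (g (k (h (t))) (h (k (f)))) (q))  →  (g (k (h (t))) (h (k (f))))
normal form: (g (k (h (t))) (h (k (f))))

size = 7


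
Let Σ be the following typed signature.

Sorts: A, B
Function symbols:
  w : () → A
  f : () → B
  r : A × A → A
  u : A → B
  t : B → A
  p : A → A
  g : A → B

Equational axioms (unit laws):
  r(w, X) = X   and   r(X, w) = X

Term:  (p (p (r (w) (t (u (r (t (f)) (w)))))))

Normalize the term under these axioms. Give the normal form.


normal form = (p (p (t (u (t (f))))))

1. (p (p (r (w) (t (u (r (t (f)) (w)))))))  →  (p (p (t (u (r (t (f)) (w))))))
2. (p (p (t (u (r (t (f)) (w))))))  →  (p (p (t (u (t (f))))))


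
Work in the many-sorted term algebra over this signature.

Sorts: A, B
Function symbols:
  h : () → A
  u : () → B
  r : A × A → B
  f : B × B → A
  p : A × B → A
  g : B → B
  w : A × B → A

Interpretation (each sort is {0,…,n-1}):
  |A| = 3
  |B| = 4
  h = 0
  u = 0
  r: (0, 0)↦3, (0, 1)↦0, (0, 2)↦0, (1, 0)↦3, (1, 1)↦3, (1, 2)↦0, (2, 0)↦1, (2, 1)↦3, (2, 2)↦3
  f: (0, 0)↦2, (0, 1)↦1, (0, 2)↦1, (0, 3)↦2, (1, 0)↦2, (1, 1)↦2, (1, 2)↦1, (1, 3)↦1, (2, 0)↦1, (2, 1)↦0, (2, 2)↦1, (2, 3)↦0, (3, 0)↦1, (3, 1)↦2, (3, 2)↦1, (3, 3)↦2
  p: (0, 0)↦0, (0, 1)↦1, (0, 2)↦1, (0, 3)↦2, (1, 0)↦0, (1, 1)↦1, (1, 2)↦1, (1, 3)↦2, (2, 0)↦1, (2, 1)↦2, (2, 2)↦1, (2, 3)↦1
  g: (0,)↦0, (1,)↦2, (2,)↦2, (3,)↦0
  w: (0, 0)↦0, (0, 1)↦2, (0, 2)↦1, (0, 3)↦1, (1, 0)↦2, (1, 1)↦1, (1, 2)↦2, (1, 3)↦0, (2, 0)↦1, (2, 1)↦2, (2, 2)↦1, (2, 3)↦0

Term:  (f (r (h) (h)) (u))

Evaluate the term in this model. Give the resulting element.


value = 1

  h = 0
  h = 0
  (r (h) (h)) = r(0, 0) = 3
  u = 0
  (f (r (h) (h)) (u)) = f(3, 0) = 1


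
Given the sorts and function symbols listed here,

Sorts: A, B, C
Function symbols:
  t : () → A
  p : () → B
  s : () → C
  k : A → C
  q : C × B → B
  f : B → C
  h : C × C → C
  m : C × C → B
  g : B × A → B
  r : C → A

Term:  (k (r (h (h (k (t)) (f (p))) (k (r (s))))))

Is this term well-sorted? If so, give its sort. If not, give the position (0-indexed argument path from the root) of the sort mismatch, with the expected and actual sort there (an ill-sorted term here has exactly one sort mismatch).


          (t) : A
        (k (t)) : C
          (p) : B
        (f (p)) : C
      (h (k (t)) (f (p))) : C
          (s) : C
        (r (s)) : A
      (k (r (s))) : C
    (h (h (k (t)) (f (p))) (k (r (s)))) : C
  (r (h (h (k (t)) (f (p))) (k (r (s))))) : A
(k (r (h (h (k (t)) (f (p))) (k (r (s)))))) : C

well-sorted; sort = C


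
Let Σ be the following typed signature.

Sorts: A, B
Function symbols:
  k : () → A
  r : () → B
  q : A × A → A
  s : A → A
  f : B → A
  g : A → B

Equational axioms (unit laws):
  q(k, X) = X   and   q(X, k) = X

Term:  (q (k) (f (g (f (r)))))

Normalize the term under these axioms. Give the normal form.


1. (q (k) (f (g (f (r)))))  →  (f (g (f (r))))

normal form = (f (g (f (r))))


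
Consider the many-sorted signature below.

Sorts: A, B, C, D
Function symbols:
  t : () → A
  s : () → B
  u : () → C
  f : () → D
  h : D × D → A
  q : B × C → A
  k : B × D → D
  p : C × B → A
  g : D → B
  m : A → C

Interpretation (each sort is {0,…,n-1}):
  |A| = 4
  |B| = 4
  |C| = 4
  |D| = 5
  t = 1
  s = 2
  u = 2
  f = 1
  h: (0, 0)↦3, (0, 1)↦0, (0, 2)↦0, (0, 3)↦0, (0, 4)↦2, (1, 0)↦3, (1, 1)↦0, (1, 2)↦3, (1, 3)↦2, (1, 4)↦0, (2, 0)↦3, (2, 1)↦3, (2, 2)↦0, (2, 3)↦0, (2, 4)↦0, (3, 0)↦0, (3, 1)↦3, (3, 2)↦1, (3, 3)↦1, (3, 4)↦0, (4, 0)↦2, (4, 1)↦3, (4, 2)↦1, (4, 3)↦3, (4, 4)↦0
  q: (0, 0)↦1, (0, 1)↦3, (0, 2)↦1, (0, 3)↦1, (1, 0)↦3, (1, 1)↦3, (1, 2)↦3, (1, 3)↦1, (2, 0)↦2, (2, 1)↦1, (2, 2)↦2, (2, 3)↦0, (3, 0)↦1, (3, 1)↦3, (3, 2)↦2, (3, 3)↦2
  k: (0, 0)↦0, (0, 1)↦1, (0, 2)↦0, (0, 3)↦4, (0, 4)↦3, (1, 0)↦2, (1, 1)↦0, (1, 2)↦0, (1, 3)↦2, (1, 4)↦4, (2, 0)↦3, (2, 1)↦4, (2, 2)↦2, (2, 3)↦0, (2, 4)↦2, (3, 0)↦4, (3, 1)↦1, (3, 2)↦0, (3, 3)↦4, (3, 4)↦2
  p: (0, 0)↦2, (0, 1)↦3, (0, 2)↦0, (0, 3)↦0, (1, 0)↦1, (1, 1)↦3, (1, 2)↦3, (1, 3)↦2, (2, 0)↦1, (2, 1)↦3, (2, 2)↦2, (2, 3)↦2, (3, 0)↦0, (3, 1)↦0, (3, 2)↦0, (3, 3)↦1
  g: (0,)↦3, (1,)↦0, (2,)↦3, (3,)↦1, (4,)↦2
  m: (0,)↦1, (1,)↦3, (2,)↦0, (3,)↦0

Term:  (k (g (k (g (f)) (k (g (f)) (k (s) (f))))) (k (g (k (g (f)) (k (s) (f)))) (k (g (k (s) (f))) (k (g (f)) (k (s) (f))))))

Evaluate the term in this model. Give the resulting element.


  f = 1
  (g (f)) = g(1,) = 0
  f = 1
  (g (f)) = g(1,) = 0
  s = 2
  f = 1
  (k (s) (f)) = k(2, 1) = 4
  (k (g (f)) (k (s) (f))) = k(0, 4) = 3
  (k (g (f)) (k (g (f)) (k (s) (f)))) = k(0, 3) = 4
  (g (k (g (f)) (k (g (f)) (k (s) (f))))) = g(4,) = 2
  f = 1
  (g (f)) = g(1,) = 0
  s = 2
  f = 1
  (k (s) (f)) = k(2, 1) = 4
  (k (g (f)) (k (s) (f))) = k(0, 4) = 3
  (g (k (g (f)) (k (s) (f)))) = g(3,) = 1
  s = 2
  f = 1
  (k (s) (f)) = k(2, 1) = 4
  (g (k (s) (f))) = g(4,) = 2
  f = 1
  (g (f)) = g(1,) = 0
  s = 2
  f = 1
  (k (s) (f)) = k(2, 1) = 4
  (k (g (f)) (k (s) (f))) = k(0, 4) = 3
  (k (g (k (s) (f))) (k (g (f)) (k (s) (f)))) = k(2, 3) = 0
  (k (g (k (g (f)) (k (s) (f)))) (k (g (k (s) (f))) (k (g (f)) (k (s) (f))))) = k(1, 0) = 2
  (k (g (k (g (f)) (k (g (f)) (k (s) (f))))) (k (g (k (g (f)) (k (s) (f)))) (k (g (k (s) (f))) (k (g (f)) (k (s) (f)))))) = k(2, 2) = 2

value = 2


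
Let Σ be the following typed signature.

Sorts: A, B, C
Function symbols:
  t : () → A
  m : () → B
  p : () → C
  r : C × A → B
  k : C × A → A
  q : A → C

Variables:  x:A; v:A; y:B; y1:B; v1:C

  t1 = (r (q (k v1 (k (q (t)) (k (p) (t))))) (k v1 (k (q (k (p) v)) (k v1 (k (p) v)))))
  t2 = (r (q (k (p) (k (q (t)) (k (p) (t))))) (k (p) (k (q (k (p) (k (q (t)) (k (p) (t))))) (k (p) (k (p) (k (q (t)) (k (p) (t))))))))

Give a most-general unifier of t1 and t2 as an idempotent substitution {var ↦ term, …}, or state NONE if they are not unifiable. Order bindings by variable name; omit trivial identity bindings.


{v ↦ (k (q (t)) (k (p) (t))), v1 ↦ (p)}


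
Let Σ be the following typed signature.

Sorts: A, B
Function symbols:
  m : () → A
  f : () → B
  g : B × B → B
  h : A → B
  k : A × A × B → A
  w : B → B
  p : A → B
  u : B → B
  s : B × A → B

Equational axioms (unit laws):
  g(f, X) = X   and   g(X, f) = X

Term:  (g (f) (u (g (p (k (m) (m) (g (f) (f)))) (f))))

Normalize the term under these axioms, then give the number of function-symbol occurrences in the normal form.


size = 6

1. (g (f) (u (g (p (k (m) (m) (g (f) (f)))) (f))))  →  (u (g (p (k (m) (m) (g (f) (f)))) (f)))
2. (u (g (p (k (m) (m) (g (f) (f)))) (f)))  →  (u (p (k (m) (m) (g (f) (f)))))
3. (u (p (k (m) (m) (g (f) (f)))))  →  (u (p (k (m) (m) (f))))
normal form: (u (p (k (m) (m) (f))))


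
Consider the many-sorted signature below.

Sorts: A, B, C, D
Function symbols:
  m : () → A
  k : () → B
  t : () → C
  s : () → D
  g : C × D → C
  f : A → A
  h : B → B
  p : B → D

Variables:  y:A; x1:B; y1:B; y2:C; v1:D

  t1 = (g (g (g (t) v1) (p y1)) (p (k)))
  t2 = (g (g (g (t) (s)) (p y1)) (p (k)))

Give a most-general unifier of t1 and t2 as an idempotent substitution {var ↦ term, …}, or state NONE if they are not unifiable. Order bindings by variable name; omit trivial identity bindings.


{v1 ↦ (s)}


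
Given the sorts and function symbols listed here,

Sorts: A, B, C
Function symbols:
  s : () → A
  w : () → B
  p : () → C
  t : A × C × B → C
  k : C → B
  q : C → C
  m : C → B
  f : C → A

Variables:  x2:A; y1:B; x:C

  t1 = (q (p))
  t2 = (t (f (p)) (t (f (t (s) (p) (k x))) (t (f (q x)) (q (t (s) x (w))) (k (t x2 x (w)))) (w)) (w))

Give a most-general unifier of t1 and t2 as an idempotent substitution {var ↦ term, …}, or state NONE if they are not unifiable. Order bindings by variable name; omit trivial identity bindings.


head clash or occurs-check failure — not unifiable

NONE (not unifiable)


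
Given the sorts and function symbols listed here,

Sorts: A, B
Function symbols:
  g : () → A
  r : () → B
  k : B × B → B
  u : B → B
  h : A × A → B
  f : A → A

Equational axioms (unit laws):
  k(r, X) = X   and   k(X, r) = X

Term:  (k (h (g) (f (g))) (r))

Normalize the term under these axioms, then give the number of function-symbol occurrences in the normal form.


size = 4

1. (k (h (g) (f (g))) (r))  →  (h (g) (f (g)))
normal form: (h (g) (f (g)))


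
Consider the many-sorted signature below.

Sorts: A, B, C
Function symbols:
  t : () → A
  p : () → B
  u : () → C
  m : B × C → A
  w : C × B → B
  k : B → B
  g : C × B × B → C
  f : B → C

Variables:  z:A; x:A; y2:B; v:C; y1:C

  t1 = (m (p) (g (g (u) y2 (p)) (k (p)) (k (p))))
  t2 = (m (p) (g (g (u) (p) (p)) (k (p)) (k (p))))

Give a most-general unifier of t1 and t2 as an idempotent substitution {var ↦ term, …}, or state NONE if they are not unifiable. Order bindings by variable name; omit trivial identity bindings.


{y2 ↦ (p)}


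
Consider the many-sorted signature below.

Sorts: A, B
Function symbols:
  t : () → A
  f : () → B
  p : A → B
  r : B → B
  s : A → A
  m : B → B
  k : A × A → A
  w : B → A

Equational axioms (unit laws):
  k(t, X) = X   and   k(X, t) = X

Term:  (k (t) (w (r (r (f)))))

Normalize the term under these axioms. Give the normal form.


1. (k (t) (w (r (r (f)))))  →  (w (r (r (f))))

normal form = (w (r (r (f))))


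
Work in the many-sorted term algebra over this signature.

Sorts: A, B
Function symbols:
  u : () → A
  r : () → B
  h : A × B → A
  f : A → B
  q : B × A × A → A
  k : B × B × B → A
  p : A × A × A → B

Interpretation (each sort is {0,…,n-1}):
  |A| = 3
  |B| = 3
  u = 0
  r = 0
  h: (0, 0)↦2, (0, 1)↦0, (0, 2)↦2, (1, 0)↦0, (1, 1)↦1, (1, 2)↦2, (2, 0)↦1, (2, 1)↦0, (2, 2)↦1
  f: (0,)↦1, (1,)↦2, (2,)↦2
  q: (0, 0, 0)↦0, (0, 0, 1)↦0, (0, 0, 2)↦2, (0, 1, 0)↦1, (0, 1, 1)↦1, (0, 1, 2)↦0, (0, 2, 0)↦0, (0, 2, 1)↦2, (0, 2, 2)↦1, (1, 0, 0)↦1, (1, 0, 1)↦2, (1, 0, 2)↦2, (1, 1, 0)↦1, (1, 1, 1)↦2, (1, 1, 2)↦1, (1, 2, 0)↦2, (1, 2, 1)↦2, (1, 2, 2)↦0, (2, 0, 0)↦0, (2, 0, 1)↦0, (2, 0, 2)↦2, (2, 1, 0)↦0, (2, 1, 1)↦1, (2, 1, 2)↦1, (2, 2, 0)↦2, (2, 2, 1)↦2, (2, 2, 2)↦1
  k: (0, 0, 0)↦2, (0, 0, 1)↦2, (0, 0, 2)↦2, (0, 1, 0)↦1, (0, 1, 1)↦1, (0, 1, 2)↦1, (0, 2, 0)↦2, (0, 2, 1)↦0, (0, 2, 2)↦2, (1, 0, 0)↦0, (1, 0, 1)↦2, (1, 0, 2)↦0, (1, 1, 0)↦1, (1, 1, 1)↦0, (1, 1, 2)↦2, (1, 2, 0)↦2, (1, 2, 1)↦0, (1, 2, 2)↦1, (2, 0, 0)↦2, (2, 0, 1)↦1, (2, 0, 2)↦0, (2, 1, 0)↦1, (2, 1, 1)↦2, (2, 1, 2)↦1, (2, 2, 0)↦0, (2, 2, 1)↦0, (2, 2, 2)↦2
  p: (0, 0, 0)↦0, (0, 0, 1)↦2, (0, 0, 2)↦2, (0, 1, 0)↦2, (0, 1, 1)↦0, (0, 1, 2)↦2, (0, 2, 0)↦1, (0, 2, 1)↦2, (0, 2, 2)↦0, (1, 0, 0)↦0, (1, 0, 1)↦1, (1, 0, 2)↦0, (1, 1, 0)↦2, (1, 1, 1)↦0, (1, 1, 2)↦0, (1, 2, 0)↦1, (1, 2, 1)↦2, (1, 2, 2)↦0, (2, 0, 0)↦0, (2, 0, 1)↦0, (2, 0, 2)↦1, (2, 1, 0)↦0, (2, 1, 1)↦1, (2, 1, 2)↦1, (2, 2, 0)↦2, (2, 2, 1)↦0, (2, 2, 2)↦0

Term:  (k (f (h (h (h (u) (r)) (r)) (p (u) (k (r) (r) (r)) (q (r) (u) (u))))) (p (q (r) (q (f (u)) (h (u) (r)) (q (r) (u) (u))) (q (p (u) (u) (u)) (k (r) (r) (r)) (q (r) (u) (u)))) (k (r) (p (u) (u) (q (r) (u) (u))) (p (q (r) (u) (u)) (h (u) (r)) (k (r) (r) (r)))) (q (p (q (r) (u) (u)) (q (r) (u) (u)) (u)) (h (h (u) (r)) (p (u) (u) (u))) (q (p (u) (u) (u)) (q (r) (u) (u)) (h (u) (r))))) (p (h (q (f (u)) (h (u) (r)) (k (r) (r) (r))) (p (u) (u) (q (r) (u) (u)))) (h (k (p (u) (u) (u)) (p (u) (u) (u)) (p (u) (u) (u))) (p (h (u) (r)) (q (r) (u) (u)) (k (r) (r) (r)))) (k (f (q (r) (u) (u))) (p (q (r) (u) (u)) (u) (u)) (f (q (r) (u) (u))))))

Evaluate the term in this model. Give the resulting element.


value = 2

  u = 0
  r = 0
  (h (u) (r)) = h(0, 0) = 2
  r = 0
  (h (h (u) (r)) (r)) = h(2, 0) = 1
  u = 0
  r = 0
  r = 0
  r = 0
  (k (r) (r) (r)) = k(0, 0, 0) = 2
  r = 0
  u = 0
  u = 0
  (q (r) (u) (u)) = q(0, 0, 0) = 0
  (p (u) (k (r) (r) (r)) (q (r) (u) (u))) = p(0, 2, 0) = 1
  (h (h (h (u) (r)) (r)) (p (u) (k (r) (r) (r)) (q (r) (u) (u)))) = h(1, 1) = 1
  (f (h (h (h (u) (r)) (r)) (p (u) (k (r) (r) (r)) (q (r) (u) (u))))) = f(1,) = 2
  r = 0
  u = 0
  (f (u)) = f(0,) = 1
  u = 0
  r = 0
  (h (u) (r)) = h(0, 0) = 2
  r = 0
  u = 0
  u = 0
  (q (r) (u) (u)) = q(0, 0, 0) = 0
  (q (f (u)) (h (u) (r)) (q (r) (u) (u))) = q(1, 2, 0) = 2
  u = 0
  u = 0
  u = 0
  (p (u) (u) (u)) = p(0, 0, 0) = 0
  r = 0
  r = 0
  r = 0
  (k (r) (r) (r)) = k(0, 0, 0) = 2
  r = 0
  u = 0
  u = 0
  (q (r) (u) (u)) = q(0, 0, 0) = 0
  (q (p (u) (u) (u)) (k (r) (r) (r)) (q (r) (u) (u))) = q(0, 2, 0) = 0
  (q (r) (q (f (u)) (h (u) (r)) (q (r) (u) (u))) (q (p (u) (u) (u)) (k (r) (r) (r)) (q (r) (u) (u)))) = q(0, 2, 0) = 0
  r = 0
  u = 0
  u = 0
  r = 0
  u = 0
  u = 0
  (q (r) (u) (u)) = q(0, 0, 0) = 0
  (p (u) (u) (q (r) (u) (u))) = p(0, 0, 0) = 0
  r = 0
  u = 0
  u = 0
  (q (r) (u) (u)) = q(0, 0, 0) = 0
  u = 0
  r = 0
  (h (u) (r)) = h(0, 0) = 2
  r = 0
  r = 0
  r = 0
  (k (r) (r) (r)) = k(0, 0, 0) = 2
  (p (q (r) (u) (u)) (h (u) (r)) (k (r) (r) (r))) = p(0, 2, 2) = 0
  (k (r) (p (u) (u) (q (r) (u) (u))) (p (q (r) (u) (u)) (h (u) (r)) (k (r) (r) (r)))) = k(0, 0, 0) = 2
  r = 0
  u = 0
  u = 0
  (q (r) (u) (u)) = q(0, 0, 0) = 0
  r = 0
  u = 0
  u = 0
  (q (r) (u) (u)) = q(0, 0, 0) = 0
  u = 0
  (p (q (r) (u) (u)) (q (r) (u) (u)) (u)) = p(0, 0, 0) = 0
  u = 0
  r = 0
  (h (u) (r)) = h(0, 0) = 2
  u = 0
  u = 0
  u = 0
  (p (u) (u) (u)) = p(0, 0, 0) = 0
  (h (h (u) (r)) (p (u) (u) (u))) = h(2, 0) = 1
  u = 0
  u = 0
  u = 0
  (p (u) (u) (u)) = p(0, 0, 0) = 0
  r = 0
  u = 0
  u = 0
  (q (r) (u) (u)) = q(0, 0, 0) = 0
  u = 0
  r = 0
  (h (u) (r)) = h(0, 0) = 2
  (q (p (u) (u) (u)) (q (r) (u) (u)) (h (u) (r))) = q(0, 0, 2) = 2
  (q (p (q (r) (u) (u)) (q (r) (u) (u)) (u)) (h (h (u) (r)) (p (u) (u) (u))) (q (p (u) (u) (u)) (q (r) (u) (u)) (h (u) (r)))) = q(0, 1, 2) = 0
  (p (q (r) (q (f (u)) (h (u) (r)) (q (r) (u) (u))) (q (p (u) (u) (u)) (k (r) (r) (r)) (q (r) (u) (u)))) (k (r) (p (u) (u) (q (r) (u) (u))) (p (q (r) (u) (u)) (h (u) (r)) (k (r) (r) (r)))) (q (p (q (r) (u) (u)) (q (r) (u) (u)) (u)) (h (h (u) (r)) (p (u) (u) (u))) (q (p (u) (u) (u)) (q (r) (u) (u)) (h (u) (r))))) = p(0, 2, 0) = 1
  u = 0
  (f (u)) = f(0,) = 1
  u = 0
  r = 0
  (h (u) (r)) = h(0, 0) = 2
  r = 0
  r = 0
  r = 0
  (k (r) (r) (r)) = k(0, 0, 0) = 2
  (q (f (u)) (h (u) (r)) (k (r) (r) (r))) = q(1, 2, 2) = 0
  u = 0
  u = 0
  r = 0
  u = 0
  u = 0
  (q (r) (u) (u)) = q(0, 0, 0) = 0
  (p (u) (u) (q (r) (u) (u))) = p(0, 0, 0) = 0
  (h (q (f (u)) (h (u) (r)) (k (r) (r) (r))) (p (u) (u) (q (r) (u) (u)))) = h(0, 0) = 2
  u = 0
  u = 0
  u = 0
  (p (u) (u) (u)) = p(0, 0, 0) = 0
  u = 0
  u = 0
  u = 0
  (p (u) (u) (u)) = p(0, 0, 0) = 0
  u = 0
  u = 0
  u = 0
  (p (u) (u) (u)) = p(0, 0, 0) = 0
  (k (p (u) (u) (u)) (p (u) (u) (u)) (p (u) (u) (u))) = k(0, 0, 0) = 2
  u = 0
  r = 0
  (h (u) (r)) = h(0, 0) = 2
  r = 0
  u = 0
  u = 0
  (q (r) (u) (u)) = q(0, 0, 0) = 0
  r = 0
  r = 0
  r = 0
  (k (r) (r) (r)) = k(0, 0, 0) = 2
  (p (h (u) (r)) (q (r) (u) (u)) (k (r) (r) (r))) = p(2, 0, 2) = 1
  (h (k (p (u) (u) (u)) (p (u) (u) (u)) (p (u) (u) (u))) (p (h (u) (r)) (q (r) (u) (u)) (k (r) (r) (r)))) = h(2, 1) = 0
  r = 0
  u = 0
  u = 0
  (q (r) (u) (u)) = q(0, 0, 0) = 0
  (f (q (r) (u) (u))) = f(0,) = 1
  r = 0
  u = 0
  u = 0
  (q (r) (u) (u)) = q(0, 0, 0) = 0
  u = 0
  u = 0
  (p (q (r) (u) (u)) (u) (u)) = p(0, 0, 0) = 0
  r = 0
  u = 0
  u = 0
  (q (r) (u) (u)) = q(0, 0, 0) = 0
  (f (q (r) (u) (u))) = f(0,) = 1
  (k (f (q (r) (u) (u))) (p (q (r) (u) (u)) (u) (u)) (f (q (r) (u) (u)))) = k(1, 0, 1) = 2
  (p (h (q (f (u)) (h (u) (r)) (k (r) (r) (r))) (p (u) (u) (q (r) (u) (u)))) (h (k (p (u) (u) (u)) (p (u) (u) (u)) (p (u) (u) (u))) (p (h (u) (r)) (q (r) (u) (u)) (k (r) (r) (r)))) (k (f (q (r) (u) (u))) (p (q (r) (u) (u)) (u) (u)) (f (q (r) (u) (u))))) = p(2, 0, 2) = 1
  (k (f (h (h (h (u) (r)) (r)) (p (u) (k (r) (r) (r)) (q (r) (u) (u))))) (p (q (r) (q (f (u)) (h (u) (r)) (q (r) (u) (u))) (q (p (u) (u) (u)) (k (r) (r) (r)) (q (r) (u) (u)))) (k (r) (p (u) (u) (q (r) (u) (u))) (p (q (r) (u) (u)) (h (u) (r)) (k (r) (r) (r)))) (q (p (q (r) (u) (u)) (q (r) (u) (u)) (u)) (h (h (u) (r)) (p (u) (u) (u))) (q (p (u) (u) (u)) (q (r) (u) (u)) (h (u) (r))))) (p (h (q (f (u)) (h (u) (r)) (k (r) (r) (r))) (p (u) (u) (q (r) (u) (u)))) (h (k (p (u) (u) (u)) (p (u) (u) (u)) (p (u) (u) (u))) (p (h (u) (r)) (q (r) (u) (u)) (k (r) (r) (r)))) (k (f (q (r) (u) (u))) (p (q (r) (u) (u)) (u) (u)) (f (q (r) (u) (u)))))) = k(2, 1, 1) = 2
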